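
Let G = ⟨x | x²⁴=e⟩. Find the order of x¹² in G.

Compute successive powers until reaching e:
  (x¹²)¹ = x¹², (x¹²)² = e.
The smallest positive k with (x¹²)ᵏ = e is 2.

Answer: 2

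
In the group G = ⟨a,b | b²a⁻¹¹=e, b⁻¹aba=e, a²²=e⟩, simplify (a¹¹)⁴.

Compute successive powers of (a¹¹), reducing at each step:
  (a¹¹)²: (a¹¹) · a¹¹ = e
  (a¹¹)³: e · a¹¹ = a¹¹
  (a¹¹)⁴: (a¹¹) · a¹¹ = e

Answer: e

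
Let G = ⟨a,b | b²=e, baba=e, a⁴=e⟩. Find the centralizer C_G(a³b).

⟨a³b⟩ ⊆ C_G(a³b) since powers of a³b commute with a³b; so |C_G(a³b)| ≥ |⟨a³b⟩| = 2.
By orbit–stabilizer, |C_G(a³b)| = |G| / |conj. class of a³b| = 8 / 2 = 4.
The 4 elements commuting with a³b are {e, a², a³b, ab}.

Answer: {e, a², a³b, ab}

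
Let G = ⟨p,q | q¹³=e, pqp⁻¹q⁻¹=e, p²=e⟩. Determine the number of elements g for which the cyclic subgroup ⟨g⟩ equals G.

G is cyclic of order 26. An element generates G iff its order is 26, and a cyclic group of order 26 has exactly φ(26) = 12 such elements.

Answer: 12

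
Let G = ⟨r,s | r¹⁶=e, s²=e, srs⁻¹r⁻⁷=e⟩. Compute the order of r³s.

Compute successive powers until reaching e:
  (r³s)¹ = r³s, (r³s)² = r⁸, (r³s)³ = r¹¹s, (r³s)⁴ = e.
The smallest positive k with (r³s)ᵏ = e is 4.

Answer: 4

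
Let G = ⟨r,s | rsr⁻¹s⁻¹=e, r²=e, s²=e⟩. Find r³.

Compute successive powers of r, reducing at each step:
  r²: r · r = e
  r³: e · r = r

Answer: r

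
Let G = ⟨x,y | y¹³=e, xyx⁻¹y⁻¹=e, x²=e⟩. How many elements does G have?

Enumerate words in the generators, reducing via the relations: the distinct elements are
  {e, x, y, xy, y², y³, y⁴, y⁵, y⁶, y⁷, y⁸, y⁹, xy², xy³, xy⁴, xy⁵, xy⁶, xy⁷, xy⁸, xy⁹, y¹², y¹¹, y¹⁰, xy¹², xy¹¹, xy¹⁰}.
No further products give new elements, so |G| = 26.

Answer: 26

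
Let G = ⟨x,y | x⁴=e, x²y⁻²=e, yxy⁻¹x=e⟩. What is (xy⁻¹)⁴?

Compute successive powers of (xy⁻¹), reducing at each step:
  (xy⁻¹)²: (xy⁻¹) · x = y⁻¹;   (y⁻¹) · y⁻¹ = x²
  (xy⁻¹)³: (x²) · x = x³;   (x³) · y⁻¹ = xy
  (xy⁻¹)⁴: (xy) · x = y;   y · y⁻¹ = e

Answer: e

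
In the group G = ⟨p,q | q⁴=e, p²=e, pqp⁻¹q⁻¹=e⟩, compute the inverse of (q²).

The order of (q²) is 2 (smallest k with (q²)ᵏ = e), so (q²)⁻¹ = (q²)¹ = q².
Check: (q²) · (q²) → (q²) · q² = e, giving e as required.

Answer: q²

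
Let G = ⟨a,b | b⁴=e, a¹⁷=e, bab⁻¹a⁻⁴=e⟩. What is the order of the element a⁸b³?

Compute successive powers until reaching e:
  (a⁸b³)¹ = a⁸b³, (a⁸b³)² = a¹⁰b², (a⁸b³)³ = a²b, (a⁸b³)⁴ = e.
The smallest positive k with (a⁸b³)ᵏ = e is 4.

Answer: 4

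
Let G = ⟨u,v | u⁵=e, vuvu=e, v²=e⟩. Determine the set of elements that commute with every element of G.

An element z ∈ Z(G) iff z commutes with every generator.
For example e is central: e·u = u = u·e; e·v = v = v·e.
Whereas u ∉ Z(G) since u·v = uv ≠ u⁴v = v·u.
Checking each of the 10 elements this way gives Z(G) = {e}, of order 1.

Answer: {e}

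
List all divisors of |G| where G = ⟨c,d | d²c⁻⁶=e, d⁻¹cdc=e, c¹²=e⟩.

|G| = 24 = 2³ · 3. By Lagrange's theorem the order of any subgroup divides 24; the divisors of 24 are 1, 2, 3, 4, 6, 8, 12, 24.

Answer: 1, 2, 3, 4, 6, 8, 12, 24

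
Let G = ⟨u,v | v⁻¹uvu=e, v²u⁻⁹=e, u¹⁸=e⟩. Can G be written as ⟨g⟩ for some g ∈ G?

Every cyclic group is abelian. But u·v = uv while v·u = u⁸v⁻¹, so u·v ≠ v·u and G is not abelian. Hence G is not cyclic.

Answer: No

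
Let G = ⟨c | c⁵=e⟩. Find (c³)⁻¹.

The order of (c³) is 5 (smallest k with (c³)ᵏ = e), so (c³)⁻¹ = (c³)⁴ = c².
Check: (c³) · (c²) → (c³) · c² = e, giving e as required.

Answer: c²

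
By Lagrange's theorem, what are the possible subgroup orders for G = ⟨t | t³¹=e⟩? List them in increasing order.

|G| = 31 = 31. By Lagrange's theorem the order of any subgroup divides 31; the divisors of 31 are 1, 31.

Answer: 1, 31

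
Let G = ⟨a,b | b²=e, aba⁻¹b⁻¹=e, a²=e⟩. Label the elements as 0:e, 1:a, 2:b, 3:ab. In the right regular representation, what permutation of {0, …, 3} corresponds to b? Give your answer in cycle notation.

(0 2)(1 3)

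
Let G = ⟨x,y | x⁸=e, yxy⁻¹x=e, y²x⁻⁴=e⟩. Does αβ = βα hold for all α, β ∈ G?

x·y = xy but y·x = x³y⁻¹, so x·y ≠ y·x and G is not abelian.

Answer: No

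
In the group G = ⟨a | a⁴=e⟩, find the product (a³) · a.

Compute (a³) · a by multiplying left to right and reducing via the relations at each step:
  (a³) · a = e

Answer: e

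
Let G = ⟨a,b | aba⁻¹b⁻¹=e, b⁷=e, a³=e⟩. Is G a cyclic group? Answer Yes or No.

|G| = 21. The element ab has order 21 (its powers give 21 distinct elements), so ⟨ab⟩ = G and G is cyclic.

Answer: Yes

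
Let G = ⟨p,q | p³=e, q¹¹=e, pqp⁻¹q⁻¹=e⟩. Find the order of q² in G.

Compute successive powers until reaching e:
  (q²)¹ = q², (q²)² = q⁴, (q²)³ = q⁶, (q²)⁴ = q⁸, (q²)⁵ = q¹⁰, (q²)⁶ = q, (q²)⁷ = q³, (q²)⁸ = q⁵, (q²)⁹ = q⁷, (q²)¹⁰ = q⁹, (q²)¹¹ = e.
The smallest positive k with (q²)ᵏ = e is 11.

Answer: 11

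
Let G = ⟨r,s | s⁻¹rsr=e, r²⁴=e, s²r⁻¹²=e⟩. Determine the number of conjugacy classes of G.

The conjugacy classes (representative and size) are:
  [e] (size 1), [r] (size 2), [r²] (size 2), [r³] (size 2), [r⁴] (size 2), [r⁵] (size 2), [r¹⁸] (size 2), [r⁷] (size 2), [r¹⁶] (size 2), [r¹⁵] (size 2), [r¹⁴] (size 2), [r¹³] (size 2), [r¹²] (size 1), [r⁶s] (size 12), [r⁵s⁻¹] (size 12).
Class equation: 1 + 2 + 2 + 2 + 2 + 2 + 2 + 2 + 2 + 2 + 2 + 2 + 1 + 12 + 12 = 48 = |G|. So G has 15 conjugacy classes.

Answer: 15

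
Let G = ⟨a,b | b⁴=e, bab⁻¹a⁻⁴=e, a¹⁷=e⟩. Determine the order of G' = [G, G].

G' = [G, G] is generated by all commutators. The generator-pair commutators are: [a, b] = a¹⁴.
The subgroup they normally generate is {e, a, a², a³, a⁴, a⁵, a⁶, a⁷, a⁸, a⁹, a¹⁰, a¹¹, a¹², a¹³, a¹⁴, a¹⁵, a¹⁶}, of order 17.
Check: |G/G'| = 68/17 = 4 is the order of the abelianisation.

Answer: 17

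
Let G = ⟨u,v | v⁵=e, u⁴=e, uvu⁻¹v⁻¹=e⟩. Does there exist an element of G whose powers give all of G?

|G| = 20. The element uv has order 20 (its powers give 20 distinct elements), so ⟨uv⟩ = G and G is cyclic.

Answer: Yes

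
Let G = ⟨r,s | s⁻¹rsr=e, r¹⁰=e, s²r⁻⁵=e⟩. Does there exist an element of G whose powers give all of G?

Every cyclic group is abelian. But r·s = rs while s·r = r⁴s⁻¹, so r·s ≠ s·r and G is not abelian. Hence G is not cyclic.

Answer: No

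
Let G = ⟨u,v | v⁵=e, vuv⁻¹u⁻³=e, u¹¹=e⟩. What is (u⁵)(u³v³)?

Compute (u⁵) · (u³v³) by multiplying left to right and reducing via the relations at each step:
  (u⁵) · u³ = u⁸
  (u⁸) · v³ = u⁸v³

Answer: u⁸v³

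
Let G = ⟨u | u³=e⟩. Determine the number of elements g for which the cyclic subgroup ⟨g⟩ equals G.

G is cyclic of order 3. An element generates G iff its order is 3, and a cyclic group of order 3 has exactly φ(3) = 2 such elements.

Answer: 2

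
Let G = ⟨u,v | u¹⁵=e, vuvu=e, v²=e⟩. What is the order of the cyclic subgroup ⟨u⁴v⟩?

|⟨u⁴v⟩| equals the order of u⁴v. Compute successive powers until reaching e:
  (u⁴v)¹ = u⁴v, (u⁴v)² = e.
The smallest positive k with (u⁴v)ᵏ = e is 2, so |⟨u⁴v⟩| = 2.

Answer: 2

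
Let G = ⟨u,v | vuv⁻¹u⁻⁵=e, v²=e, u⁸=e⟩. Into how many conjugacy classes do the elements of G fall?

The conjugacy classes (representative and size) are:
  [e] (size 1), [u⁵] (size 2), [u²] (size 1), [u⁷] (size 2), [u⁴] (size 1), [u⁶] (size 1), [v] (size 2), [u⁵v] (size 2), [u²v] (size 2), [u³v] (size 2).
Class equation: 1 + 2 + 1 + 2 + 1 + 1 + 2 + 2 + 2 + 2 = 16 = |G|. So G has 10 conjugacy classes.

Answer: 10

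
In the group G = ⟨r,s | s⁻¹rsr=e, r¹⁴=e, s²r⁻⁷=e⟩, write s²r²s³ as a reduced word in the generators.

Multiply left to right, reducing at each step:
  (r⁷) · r² = r⁹
  (r⁹) · s³ = r²s

Answer: r²s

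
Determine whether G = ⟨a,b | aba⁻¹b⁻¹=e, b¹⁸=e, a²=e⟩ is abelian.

Each pair of generators commutes: a·b = ab = b·a. Since the generators pairwise commute, every element of G commutes with every other, so G is abelian.

Answer: Yes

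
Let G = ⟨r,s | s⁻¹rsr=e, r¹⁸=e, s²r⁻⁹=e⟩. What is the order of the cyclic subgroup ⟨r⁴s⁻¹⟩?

|⟨r⁴s⁻¹⟩| equals the order of r⁴s⁻¹. Compute successive powers until reaching e:
  (r⁴s⁻¹)¹ = r⁴s⁻¹, (r⁴s⁻¹)² = r⁹, (r⁴s⁻¹)³ = r⁴s, (r⁴s⁻¹)⁴ = e.
The smallest positive k with (r⁴s⁻¹)ᵏ = e is 4, so |⟨r⁴s⁻¹⟩| = 4.

Answer: 4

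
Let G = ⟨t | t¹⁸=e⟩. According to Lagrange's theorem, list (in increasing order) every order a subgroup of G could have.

|G| = 18 = 2 · 3². By Lagrange's theorem the order of any subgroup divides 18; the divisors of 18 are 1, 2, 3, 6, 9, 18.

Answer: 1, 2, 3, 6, 9, 18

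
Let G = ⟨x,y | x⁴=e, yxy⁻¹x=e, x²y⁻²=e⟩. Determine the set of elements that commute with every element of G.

An element z ∈ Z(G) iff z commutes with every generator.
For example x² is central: (x²)·x = x³ = x·(x²); (x²)·y = y⁻¹ = y·(x²).
Whereas x ∉ Z(G) since x·y = xy ≠ xy⁻¹ = y·x.
Checking each of the 8 elements this way gives Z(G) = {e, x²}, of order 2.

Answer: {e, x²}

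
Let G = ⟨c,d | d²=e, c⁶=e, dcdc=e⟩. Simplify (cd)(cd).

Compute (cd) · (cd) by multiplying left to right and reducing via the relations at each step:
  (cd) · c = d
  d · d = e

Answer: e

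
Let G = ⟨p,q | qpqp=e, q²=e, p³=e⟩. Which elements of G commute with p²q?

⟨p²q⟩ ⊆ C_G(p²q) since powers of p²q commute with p²q; so |C_G(p²q)| ≥ |⟨p²q⟩| = 2.
By orbit–stabilizer, |C_G(p²q)| = |G| / |conj. class of p²q| = 6 / 3 = 2.
The 2 elements commuting with p²q are {e, p²q}.

Answer: {e, p²q}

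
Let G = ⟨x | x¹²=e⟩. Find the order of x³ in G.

Compute successive powers until reaching e:
  (x³)¹ = x³, (x³)² = x⁶, (x³)³ = x⁹, (x³)⁴ = e.
The smallest positive k with (x³)ᵏ = e is 4.

Answer: 4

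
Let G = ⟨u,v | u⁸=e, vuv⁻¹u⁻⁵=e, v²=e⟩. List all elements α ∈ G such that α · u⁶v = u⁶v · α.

⟨u⁶v⟩ ⊆ C_G(u⁶v) since powers of u⁶v commute with u⁶v; so |C_G(u⁶v)| ≥ |⟨u⁶v⟩| = 4.
By orbit–stabilizer, |C_G(u⁶v)| = |G| / |conj. class of u⁶v| = 16 / 2 = 8.
The 8 elements commuting with u⁶v are {e, u², u⁴, u⁶, v, u⁶v, u²v, u⁴v}.

Answer: {e, u², u⁴, u⁶, v, u⁶v, u²v, u⁴v}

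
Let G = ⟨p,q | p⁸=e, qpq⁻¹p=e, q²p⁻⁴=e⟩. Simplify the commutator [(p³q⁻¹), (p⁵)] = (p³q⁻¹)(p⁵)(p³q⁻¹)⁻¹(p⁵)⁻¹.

[(p³q⁻¹), (p⁵)] = (p³q⁻¹)·(p⁵)·(p³q⁻¹)⁻¹·(p⁵)⁻¹.
  (p³q⁻¹) · (p⁵) = p²q
  (p²q) · (p³q) = p³
  (p³) · (p³) = p⁶

Answer: p⁶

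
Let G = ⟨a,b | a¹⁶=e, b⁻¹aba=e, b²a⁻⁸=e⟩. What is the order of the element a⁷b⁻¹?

Compute successive powers until reaching e:
  (a⁷b⁻¹)¹ = a⁷b⁻¹, (a⁷b⁻¹)² = a⁸, (a⁷b⁻¹)³ = a⁷b, (a⁷b⁻¹)⁴ = e.
The smallest positive k with (a⁷b⁻¹)ᵏ = e is 4.

Answer: 4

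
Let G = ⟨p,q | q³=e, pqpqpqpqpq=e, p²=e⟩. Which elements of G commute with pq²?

⟨pq²⟩ ⊆ C_G(pq²) since powers of pq² commute with pq²; so |C_G(pq²)| ≥ |⟨pq²⟩| = 5.
By orbit–stabilizer, |C_G(pq²)| = |G| / |conj. class of pq²| = 60 / 12 = 5.
The 5 elements commuting with pq² are {e, pq², qp, qpqp, pq²pq²}.

Answer: {e, pq², qp, qpqp, pq²pq²}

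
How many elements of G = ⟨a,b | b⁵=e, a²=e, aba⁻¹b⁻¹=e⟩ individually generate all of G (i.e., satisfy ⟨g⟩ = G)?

G is cyclic of order 10. An element generates G iff its order is 10, and a cyclic group of order 10 has exactly φ(10) = 4 such elements.

Answer: 4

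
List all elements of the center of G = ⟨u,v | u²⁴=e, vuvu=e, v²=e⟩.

An element z ∈ Z(G) iff z commutes with every generator.
For example u¹² is central: (u¹²)·u = u¹³ = u·(u¹²); (u¹²)·v = u¹²v = v·(u¹²).
Whereas u ∉ Z(G) since u·v = uv ≠ u²³v = v·u.
Checking each of the 48 elements this way gives Z(G) = {e, u¹²}, of order 2.

Answer: {e, u¹²}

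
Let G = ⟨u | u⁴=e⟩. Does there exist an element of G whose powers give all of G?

|G| = 4. The element u has order 4 (its powers give 4 distinct elements), so ⟨u⟩ = G and G is cyclic.

Answer: Yes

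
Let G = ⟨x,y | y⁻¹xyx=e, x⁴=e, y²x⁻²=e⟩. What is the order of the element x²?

Compute successive powers until reaching e:
  (x²)¹ = x², (x²)² = e.
The smallest positive k with (x²)ᵏ = e is 2.

Answer: 2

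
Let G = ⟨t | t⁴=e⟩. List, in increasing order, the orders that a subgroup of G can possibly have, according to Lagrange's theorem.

|G| = 4 = 2². By Lagrange's theorem the order of any subgroup divides 4; the divisors of 4 are 1, 2, 4.

Answer: 1, 2, 4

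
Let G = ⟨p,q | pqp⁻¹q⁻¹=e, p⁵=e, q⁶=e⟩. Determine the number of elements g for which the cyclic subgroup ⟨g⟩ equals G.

G is cyclic of order 30. An element generates G iff its order is 30, and a cyclic group of order 30 has exactly φ(30) = 8 such elements.

Answer: 8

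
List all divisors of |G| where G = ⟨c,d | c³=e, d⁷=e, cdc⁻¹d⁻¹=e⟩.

|G| = 21 = 3 · 7. By Lagrange's theorem the order of any subgroup divides 21; the divisors of 21 are 1, 3, 7, 21.

Answer: 1, 3, 7, 21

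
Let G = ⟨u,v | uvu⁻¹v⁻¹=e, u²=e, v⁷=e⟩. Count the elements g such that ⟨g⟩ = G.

G is cyclic of order 14. An element generates G iff its order is 14, and a cyclic group of order 14 has exactly φ(14) = 6 such elements.

Answer: 6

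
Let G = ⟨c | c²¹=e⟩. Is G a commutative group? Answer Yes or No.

G has a single generator, so G is cyclic and hence abelian.

Answer: Yes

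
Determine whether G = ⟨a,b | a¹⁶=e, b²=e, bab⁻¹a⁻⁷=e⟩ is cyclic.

Every cyclic group is abelian. But a·b = ab while b·a = a⁷b, so a·b ≠ b·a and G is not abelian. Hence G is not cyclic.

Answer: No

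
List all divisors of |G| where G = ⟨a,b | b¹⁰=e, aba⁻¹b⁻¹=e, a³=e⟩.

|G| = 30 = 2 · 3 · 5. By Lagrange's theorem the order of any subgroup divides 30; the divisors of 30 are 1, 2, 3, 5, 6, 10, 15, 30.

Answer: 1, 2, 3, 5, 6, 10, 15, 30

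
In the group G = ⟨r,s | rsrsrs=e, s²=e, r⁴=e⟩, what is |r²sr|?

Compute successive powers until reaching e:
  (r²sr)¹ = r²sr, (r²sr)² = r³sr², (r²sr)³ = e.
The smallest positive k with (r²sr)ᵏ = e is 3.

Answer: 3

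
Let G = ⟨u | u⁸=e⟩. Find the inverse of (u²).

The order of (u²) is 4 (smallest k with (u²)ᵏ = e), so (u²)⁻¹ = (u²)³ = u⁶.
Check: (u²) · (u⁶) → (u²) · u⁶ = e, giving e as required.

Answer: u⁶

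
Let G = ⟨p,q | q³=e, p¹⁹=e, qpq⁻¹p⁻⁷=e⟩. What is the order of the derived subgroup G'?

G' = [G, G] is generated by all commutators. The generator-pair commutators are: [p, q] = p¹³.
The subgroup they normally generate is {e, p, p², p³, p⁴, p⁵, p⁶, p⁷, p⁸, p⁹, p¹⁰, p¹¹, p¹², p¹³, p¹⁴, p¹⁵, p¹⁶, p¹⁷, p¹⁸}, of order 19.
Check: |G/G'| = 57/19 = 3 is the order of the abelianisation.

Answer: 19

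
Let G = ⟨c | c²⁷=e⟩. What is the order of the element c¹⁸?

Compute successive powers until reaching e:
  (c¹⁸)¹ = c¹⁸, (c¹⁸)² = c⁹, (c¹⁸)³ = e.
The smallest positive k with (c¹⁸)ᵏ = e is 3.

Answer: 3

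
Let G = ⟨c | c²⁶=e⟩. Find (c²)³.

Compute successive powers of (c²), reducing at each step:
  (c²)²: (c²) · c² = c⁴
  (c²)³: (c⁴) · c² = c⁶

Answer: c⁶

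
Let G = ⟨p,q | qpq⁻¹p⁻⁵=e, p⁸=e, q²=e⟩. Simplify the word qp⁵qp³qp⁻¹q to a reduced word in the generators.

Multiply left to right, reducing at each step:
  q · p⁵ = pq
  (pq) · q = p
  p · p³ = p⁴
  (p⁴) · q = p⁴q
  (p⁴q) · p⁻¹ = p⁷q
  (p⁷q) · q = p⁷

Answer: p⁷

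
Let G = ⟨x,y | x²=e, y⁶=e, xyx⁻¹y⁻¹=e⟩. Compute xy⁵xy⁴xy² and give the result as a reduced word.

Multiply left to right, reducing at each step:
  x · y⁵ = xy⁵
  (xy⁵) · x = y⁵
  (y⁵) · y⁴ = y³
  (y³) · x = xy³
  (xy³) · y² = xy⁵

Answer: xy⁵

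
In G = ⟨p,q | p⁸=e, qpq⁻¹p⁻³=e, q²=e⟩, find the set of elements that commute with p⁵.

⟨p⁵⟩ ⊆ C_G(p⁵) since powers of p⁵ commute with p⁵; so |C_G(p⁵)| ≥ |⟨p⁵⟩| = 8.
By orbit–stabilizer, |C_G(p⁵)| = |G| / |conj. class of p⁵| = 16 / 2 = 8.
The 8 elements commuting with p⁵ are {e, p, p², p³, p⁴, p⁵, p⁶, p⁷}.

Answer: {e, p, p², p³, p⁴, p⁵, p⁶, p⁷}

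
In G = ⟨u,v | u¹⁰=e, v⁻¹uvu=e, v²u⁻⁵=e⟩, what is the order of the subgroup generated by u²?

|⟨u²⟩| equals the order of u². Compute successive powers until reaching e:
  (u²)¹ = u², (u²)² = u⁴, (u²)³ = u⁶, (u²)⁴ = u⁸, (u²)⁵ = e.
The smallest positive k with (u²)ᵏ = e is 5, so |⟨u²⟩| = 5.

Answer: 5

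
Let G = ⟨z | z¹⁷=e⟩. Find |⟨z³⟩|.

|⟨z³⟩| equals the order of z³. Compute successive powers until reaching e:
  (z³)¹ = z³, (z³)² = z⁶, (z³)³ = z⁹, (z³)⁴ = z¹², (z³)⁵ = z¹⁵, (z³)⁶ = z, (z³)⁷ = z⁴, (z³)⁸ = z⁷, (z³)⁹ = z¹⁰, (z³)¹⁰ = z¹³, (z³)¹¹ = z¹⁶, (z³)¹² = z², (z³)¹³ = z⁵, (z³)¹⁴ = z⁸, (z³)¹⁵ = z¹¹, (z³)¹⁶ = z¹⁴, (z³)¹⁷ = e.
The smallest positive k with (z³)ᵏ = e is 17, so |⟨z³⟩| = 17.

Answer: 17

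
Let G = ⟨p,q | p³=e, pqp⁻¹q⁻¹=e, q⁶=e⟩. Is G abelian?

Each pair of generators commutes: p·q = pq = q·p. Since the generators pairwise commute, every element of G commutes with every other, so G is abelian.

Answer: Yes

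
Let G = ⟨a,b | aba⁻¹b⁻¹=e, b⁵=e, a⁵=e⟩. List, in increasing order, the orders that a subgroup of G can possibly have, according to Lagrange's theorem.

|G| = 25 = 5². By Lagrange's theorem the order of any subgroup divides 25; the divisors of 25 are 1, 5, 25.

Answer: 1, 5, 25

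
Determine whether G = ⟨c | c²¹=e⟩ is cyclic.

|G| = 21. The element c has order 21 (its powers give 21 distinct elements), so ⟨c⟩ = G and G is cyclic.

Answer: Yes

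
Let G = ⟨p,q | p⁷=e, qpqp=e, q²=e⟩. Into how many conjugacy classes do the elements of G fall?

The conjugacy classes (representative and size) are:
  [e] (size 1), [p⁶] (size 2), [p⁵] (size 2), [p⁴] (size 2), [pq] (size 7).
Class equation: 1 + 2 + 2 + 2 + 7 = 14 = |G|. So G has 5 conjugacy classes.

Answer: 5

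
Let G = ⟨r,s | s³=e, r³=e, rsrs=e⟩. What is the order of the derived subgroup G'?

G' = [G, G] is generated by all commutators. The generator-pair commutators are: [r, s] = rs²r.
The subgroup they normally generate is {e, rs, r²s², rs²r}, of order 4.
Check: |G/G'| = 12/4 = 3 is the order of the abelianisation.

Answer: 4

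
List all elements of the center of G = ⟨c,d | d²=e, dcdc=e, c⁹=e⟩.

An element z ∈ Z(G) iff z commutes with every generator.
For example e is central: e·c = c = c·e; e·d = d = d·e.
Whereas c ∉ Z(G) since c·d = cd ≠ c⁸d = d·c.
Checking each of the 18 elements this way gives Z(G) = {e}, of order 1.

Answer: {e}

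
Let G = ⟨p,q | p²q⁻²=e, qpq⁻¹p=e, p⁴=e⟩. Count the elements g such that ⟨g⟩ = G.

⟨g⟩ = G would require ord(g) = |G| = 8, but the maximum element order in G is 4 < 8. So G is not cyclic and no single element generates it: the count is 0.

Answer: 0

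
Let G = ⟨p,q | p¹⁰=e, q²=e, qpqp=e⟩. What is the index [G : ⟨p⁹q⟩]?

First find ord(p⁹q) by computing successive powers:
  (p⁹q)¹ = p⁹q, (p⁹q)² = e.
So |⟨p⁹q⟩| = ord(p⁹q) = 2. With |G| = 20, by Lagrange [G : ⟨p⁹q⟩] = 20/2 = 10.

Answer: 10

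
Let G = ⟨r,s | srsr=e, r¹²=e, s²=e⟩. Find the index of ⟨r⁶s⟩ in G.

First find ord(r⁶s) by computing successive powers:
  (r⁶s)¹ = r⁶s, (r⁶s)² = e.
So |⟨r⁶s⟩| = ord(r⁶s) = 2. With |G| = 24, by Lagrange [G : ⟨r⁶s⟩] = 24/2 = 12.

Answer: 12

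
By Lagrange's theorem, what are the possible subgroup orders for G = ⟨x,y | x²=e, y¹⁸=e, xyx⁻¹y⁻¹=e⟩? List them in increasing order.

|G| = 36 = 2² · 3². By Lagrange's theorem the order of any subgroup divides 36; the divisors of 36 are 1, 2, 3, 4, 6, 9, 12, 18, 36.

Answer: 1, 2, 3, 4, 6, 9, 12, 18, 36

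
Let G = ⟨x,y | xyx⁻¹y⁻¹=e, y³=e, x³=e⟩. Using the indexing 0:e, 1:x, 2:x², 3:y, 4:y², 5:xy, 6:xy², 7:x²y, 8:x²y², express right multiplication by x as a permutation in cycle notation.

(0 1 2)(3 5 7)(4 6 8)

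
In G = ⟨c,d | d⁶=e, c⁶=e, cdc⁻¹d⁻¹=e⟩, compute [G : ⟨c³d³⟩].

First find ord(c³d³) by computing successive powers:
  (c³d³)¹ = c³d³, (c³d³)² = e.
So |⟨c³d³⟩| = ord(c³d³) = 2. With |G| = 36, by Lagrange [G : ⟨c³d³⟩] = 36/2 = 18.

Answer: 18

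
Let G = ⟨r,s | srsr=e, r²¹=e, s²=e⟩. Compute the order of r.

Compute successive powers until reaching e:
  r¹ = r, r² = r², r³ = r³, r⁴ = r⁴, r⁵ = r⁵, r⁶ = r⁶, r⁷ = r⁷, r⁸ = r⁸, r⁹ = r⁹, r¹⁰ = r¹⁰, r¹¹ = r¹¹, r¹² = r¹², r¹³ = r¹³, r¹⁴ = r¹⁴, r¹⁵ = r¹⁵, r¹⁶ = r¹⁶, r¹⁷ = r¹⁷, r¹⁸ = r¹⁸, r¹⁹ = r¹⁹, r²⁰ = r²⁰, r²¹ = e.
The smallest positive k with rᵏ = e is 21.

Answer: 21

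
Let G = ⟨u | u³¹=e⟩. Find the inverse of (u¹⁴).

The order of (u¹⁴) is 31 (smallest k with (u¹⁴)ᵏ = e), so (u¹⁴)⁻¹ = (u¹⁴)³⁰ = u¹⁷.
Check: (u¹⁴) · (u¹⁷) → (u¹⁴) · u¹⁷ = e, giving e as required.

Answer: u¹⁷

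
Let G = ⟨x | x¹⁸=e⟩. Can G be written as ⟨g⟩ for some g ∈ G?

|G| = 18. The element x has order 18 (its powers give 18 distinct elements), so ⟨x⟩ = G and G is cyclic.

Answer: Yes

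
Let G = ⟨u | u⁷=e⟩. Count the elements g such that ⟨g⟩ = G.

G is cyclic of order 7. An element generates G iff its order is 7, and a cyclic group of order 7 has exactly φ(7) = 6 such elements.

Answer: 6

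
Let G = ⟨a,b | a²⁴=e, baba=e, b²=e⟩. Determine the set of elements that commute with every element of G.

An element z ∈ Z(G) iff z commutes with every generator.
For example a¹² is central: (a¹²)·a = a¹³ = a·(a¹²); (a¹²)·b = a¹²b = b·(a¹²).
Whereas a ∉ Z(G) since a·b = ab ≠ a²³b = b·a.
Checking each of the 48 elements this way gives Z(G) = {e, a¹²}, of order 2.

Answer: {e, a¹²}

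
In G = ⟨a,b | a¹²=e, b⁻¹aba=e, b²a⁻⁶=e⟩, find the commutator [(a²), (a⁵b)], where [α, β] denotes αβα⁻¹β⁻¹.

[(a²), (a⁵b)] = (a²)·(a⁵b)·(a²)⁻¹·(a⁵b)⁻¹.
  (a²) · (a⁵b) = ab⁻¹
  (ab⁻¹) · (a¹⁰) = a³b⁻¹
  (a³b⁻¹) · (a⁵b⁻¹) = a⁴

Answer: a⁴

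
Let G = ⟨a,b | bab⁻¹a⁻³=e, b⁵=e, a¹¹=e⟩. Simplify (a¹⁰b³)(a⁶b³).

Compute (a¹⁰b³) · (a⁶b³) by multiplying left to right and reducing via the relations at each step:
  (a¹⁰b³) · a⁶ = a⁷b³
  (a⁷b³) · b³ = a⁷b

Answer: a⁷b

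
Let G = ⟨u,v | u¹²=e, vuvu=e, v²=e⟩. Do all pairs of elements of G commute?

u·v = uv but v·u = u¹¹v, so u·v ≠ v·u and G is not abelian.

Answer: No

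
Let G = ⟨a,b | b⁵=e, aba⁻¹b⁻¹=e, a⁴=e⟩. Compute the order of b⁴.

Compute successive powers until reaching e:
  (b⁴)¹ = b⁴, (b⁴)² = b³, (b⁴)³ = b², (b⁴)⁴ = b, (b⁴)⁵ = e.
The smallest positive k with (b⁴)ᵏ = e is 5.

Answer: 5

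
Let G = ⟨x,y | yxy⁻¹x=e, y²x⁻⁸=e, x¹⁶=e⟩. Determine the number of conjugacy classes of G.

The conjugacy classes (representative and size) are:
  [e] (size 1), [x] (size 2), [x¹⁴] (size 2), [x¹³] (size 2), [x¹²] (size 2), [x⁵] (size 2), [x¹⁰] (size 2), [x⁷] (size 2), [x⁸] (size 1), [y⁻¹] (size 8), [x⁷y⁻¹] (size 8).
Class equation: 1 + 2 + 2 + 2 + 2 + 2 + 2 + 2 + 1 + 8 + 8 = 32 = |G|. So G has 11 conjugacy classes.

Answer: 11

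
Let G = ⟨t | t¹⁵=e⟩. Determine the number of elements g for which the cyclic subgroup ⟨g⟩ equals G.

G is cyclic of order 15. An element generates G iff its order is 15, and a cyclic group of order 15 has exactly φ(15) = 8 such elements.

Answer: 8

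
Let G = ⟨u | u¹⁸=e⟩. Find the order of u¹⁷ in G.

Compute successive powers until reaching e:
  (u¹⁷)¹ = u¹⁷, (u¹⁷)² = u¹⁶, (u¹⁷)³ = u¹⁵, (u¹⁷)⁴ = u¹⁴, (u¹⁷)⁵ = u¹³, (u¹⁷)⁶ = u¹², (u¹⁷)⁷ = u¹¹, (u¹⁷)⁸ = u¹⁰, (u¹⁷)⁹ = u⁹, (u¹⁷)¹⁰ = u⁸, (u¹⁷)¹¹ = u⁷, (u¹⁷)¹² = u⁶, (u¹⁷)¹³ = u⁵, (u¹⁷)¹⁴ = u⁴, (u¹⁷)¹⁵ = u³, (u¹⁷)¹⁶ = u², (u¹⁷)¹⁷ = u, (u¹⁷)¹⁸ = e.
The smallest positive k with (u¹⁷)ᵏ = e is 18.

Answer: 18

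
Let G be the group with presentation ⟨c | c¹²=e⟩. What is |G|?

G is generated by a single element, so G is cyclic. The relator gives c¹² = e and no smaller power is forced to be e, so the 12 powers {c, e, c², c³, c⁴, c⁵, c⁶, c⁷, c⁸, c⁹, c¹¹, c¹⁰} are distinct. Hence |G| = 12.

Answer: 12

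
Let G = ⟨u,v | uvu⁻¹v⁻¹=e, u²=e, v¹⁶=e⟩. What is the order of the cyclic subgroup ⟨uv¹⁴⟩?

|⟨uv¹⁴⟩| equals the order of uv¹⁴. Compute successive powers until reaching e:
  (uv¹⁴)¹ = uv¹⁴, (uv¹⁴)² = v¹², (uv¹⁴)³ = uv¹⁰, (uv¹⁴)⁴ = v⁸, (uv¹⁴)⁵ = uv⁶, (uv¹⁴)⁶ = v⁴, (uv¹⁴)⁷ = uv², (uv¹⁴)⁸ = e.
The smallest positive k with (uv¹⁴)ᵏ = e is 8, so |⟨uv¹⁴⟩| = 8.

Answer: 8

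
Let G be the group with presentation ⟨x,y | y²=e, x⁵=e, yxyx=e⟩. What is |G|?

Enumerate words in the generators, reducing via the relations: the distinct elements are
  {e, x, y, xy, x², x³, x⁴, x²y, x³y, x⁴y}.
No further products give new elements, so |G| = 10.

Answer: 10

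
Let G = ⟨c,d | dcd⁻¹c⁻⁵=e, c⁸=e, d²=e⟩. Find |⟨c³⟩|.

|⟨c³⟩| equals the order of c³. Compute successive powers until reaching e:
  (c³)¹ = c³, (c³)² = c⁶, (c³)³ = c, (c³)⁴ = c⁴, (c³)⁵ = c⁷, (c³)⁶ = c², (c³)⁷ = c⁵, (c³)⁸ = e.
The smallest positive k with (c³)ᵏ = e is 8, so |⟨c³⟩| = 8.

Answer: 8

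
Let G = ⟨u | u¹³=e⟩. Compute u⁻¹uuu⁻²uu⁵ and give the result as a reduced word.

Multiply left to right, reducing at each step:
  (u¹²) · u = e
  e · u = u
  u · u⁻² = u¹²
  (u¹²) · u = e
  e · u⁵ = u⁵

Answer: u⁵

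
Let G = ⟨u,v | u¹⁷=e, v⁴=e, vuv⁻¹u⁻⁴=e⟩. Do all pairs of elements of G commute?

u·v = uv but v·u = u⁴v, so u·v ≠ v·u and G is not abelian.

Answer: No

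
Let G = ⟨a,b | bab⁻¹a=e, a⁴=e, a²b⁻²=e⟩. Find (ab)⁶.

Compute successive powers of (ab), reducing at each step:
  (ab)²: (ab) · a = b;   b · b = a²
  (ab)³: (a²) · a = a³;   (a³) · b = ab⁻¹
  (ab)⁴: (ab⁻¹) · a = b⁻¹;   (b⁻¹) · b = e
  (ab)⁵: e · a = a;   a · b = ab
  (ab)⁶: (ab) · a = b;   b · b = a²

Answer: a²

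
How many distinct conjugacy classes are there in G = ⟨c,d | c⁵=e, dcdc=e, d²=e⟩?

The conjugacy classes (representative and size) are:
  [e] (size 1), [c] (size 2), [c²] (size 2), [d] (size 5).
Class equation: 1 + 2 + 2 + 5 = 10 = |G|. So G has 4 conjugacy classes.

Answer: 4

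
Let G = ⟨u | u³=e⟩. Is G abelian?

G has a single generator, so G is cyclic and hence abelian.

Answer: Yes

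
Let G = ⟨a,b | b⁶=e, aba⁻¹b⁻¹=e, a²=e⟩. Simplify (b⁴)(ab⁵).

Compute (b⁴) · (ab⁵) by multiplying left to right and reducing via the relations at each step:
  (b⁴) · a = ab⁴
  (ab⁴) · b⁵ = ab³

Answer: ab³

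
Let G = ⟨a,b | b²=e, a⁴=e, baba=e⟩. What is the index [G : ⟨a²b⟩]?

First find ord(a²b) by computing successive powers:
  (a²b)¹ = a²b, (a²b)² = e.
So |⟨a²b⟩| = ord(a²b) = 2. With |G| = 8, by Lagrange [G : ⟨a²b⟩] = 8/2 = 4.

Answer: 4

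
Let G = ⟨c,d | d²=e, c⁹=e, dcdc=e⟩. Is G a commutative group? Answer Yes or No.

c·d = cd but d·c = c⁸d, so c·d ≠ d·c and G is not abelian.

Answer: No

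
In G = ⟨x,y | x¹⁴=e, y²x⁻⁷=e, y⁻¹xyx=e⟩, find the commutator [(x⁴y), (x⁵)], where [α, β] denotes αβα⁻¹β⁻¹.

[(x⁴y), (x⁵)] = (x⁴y)·(x⁵)·(x⁴y)⁻¹·(x⁵)⁻¹.
  (x⁴y) · (x⁵) = x⁶y⁻¹
  (x⁶y⁻¹) · (x⁴y⁻¹) = x⁹
  (x⁹) · (x⁹) = x⁴

Answer: x⁴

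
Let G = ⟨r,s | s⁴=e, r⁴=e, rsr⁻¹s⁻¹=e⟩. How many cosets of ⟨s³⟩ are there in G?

First find ord(s³) by computing successive powers:
  (s³)¹ = s³, (s³)² = s², (s³)³ = s, (s³)⁴ = e.
So |⟨s³⟩| = ord(s³) = 4. With |G| = 16, by Lagrange [G : ⟨s³⟩] = 16/4 = 4.

Answer: 4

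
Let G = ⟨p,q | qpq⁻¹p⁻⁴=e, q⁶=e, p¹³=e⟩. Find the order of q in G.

Compute successive powers until reaching e:
  q¹ = q, q² = q², q³ = q³, q⁴ = q⁴, q⁵ = q⁵, q⁶ = e.
The smallest positive k with qᵏ = e is 6.

Answer: 6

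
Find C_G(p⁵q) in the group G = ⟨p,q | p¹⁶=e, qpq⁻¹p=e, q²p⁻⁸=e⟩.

⟨p⁵q⟩ ⊆ C_G(p⁵q) since powers of p⁵q commute with p⁵q; so |C_G(p⁵q)| ≥ |⟨p⁵q⟩| = 4.
By orbit–stabilizer, |C_G(p⁵q)| = |G| / |conj. class of p⁵q| = 32 / 8 = 4.
The 4 elements commuting with p⁵q are {e, p⁸, p⁵q, p⁵q⁻¹}.

Answer: {e, p⁸, p⁵q, p⁵q⁻¹}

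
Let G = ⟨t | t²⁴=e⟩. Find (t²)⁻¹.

The order of (t²) is 12 (smallest k with (t²)ᵏ = e), so (t²)⁻¹ = (t²)¹¹ = t²².
Check: (t²) · (t²²) → (t²) · t²² = e, giving e as required.

Answer: t²²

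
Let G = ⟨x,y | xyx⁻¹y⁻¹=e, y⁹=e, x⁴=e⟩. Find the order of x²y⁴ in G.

Compute successive powers until reaching e:
  (x²y⁴)¹ = x²y⁴, (x²y⁴)² = y⁸, (x²y⁴)³ = x²y³, (x²y⁴)⁴ = y⁷, (x²y⁴)⁵ = x²y², (x²y⁴)⁶ = y⁶, (x²y⁴)⁷ = x²y, (x²y⁴)⁸ = y⁵, (x²y⁴)⁹ = x², (x²y⁴)¹⁰ = y⁴, (x²y⁴)¹¹ = x²y⁸, (x²y⁴)¹² = y³, (x²y⁴)¹³ = x²y⁷, (x²y⁴)¹⁴ = y², (x²y⁴)¹⁵ = x²y⁶, (x²y⁴)¹⁶ = y, (x²y⁴)¹⁷ = x²y⁵, (x²y⁴)¹⁸ = e.
The smallest positive k with (x²y⁴)ᵏ = e is 18.

Answer: 18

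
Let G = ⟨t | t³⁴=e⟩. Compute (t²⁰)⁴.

Compute successive powers of (t²⁰), reducing at each step:
  (t²⁰)²: (t²⁰) · t²⁰ = t⁶
  (t²⁰)³: (t⁶) · t²⁰ = t²⁶
  (t²⁰)⁴: (t²⁶) · t²⁰ = t¹²

Answer: t¹²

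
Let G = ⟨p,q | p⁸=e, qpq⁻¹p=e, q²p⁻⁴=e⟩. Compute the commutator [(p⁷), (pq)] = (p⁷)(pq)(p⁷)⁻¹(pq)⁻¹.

[(p⁷), (pq)] = (p⁷)·(pq)·(p⁷)⁻¹·(pq)⁻¹.
  (p⁷) · (pq) = q
  q · p = p³q⁻¹
  (p³q⁻¹) · (pq⁻¹) = p⁶

Answer: p⁶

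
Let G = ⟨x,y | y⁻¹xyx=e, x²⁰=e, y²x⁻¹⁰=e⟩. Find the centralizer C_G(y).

⟨y⟩ ⊆ C_G(y) since powers of y commute with y; so |C_G(y)| ≥ |⟨y⟩| = 4.
By orbit–stabilizer, |C_G(y)| = |G| / |conj. class of y| = 40 / 10 = 4.
The 4 elements commuting with y are {e, x¹⁰, y, y⁻¹}.

Answer: {e, x¹⁰, y, y⁻¹}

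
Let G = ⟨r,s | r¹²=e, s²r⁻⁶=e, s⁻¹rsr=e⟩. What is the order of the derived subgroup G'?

G' = [G, G] is generated by all commutators. The generator-pair commutators are: [r, s] = r².
The subgroup they normally generate is {e, r², r⁴, r⁶, r⁸, r¹⁰}, of order 6.
Check: |G/G'| = 24/6 = 4 is the order of the abelianisation.

Answer: 6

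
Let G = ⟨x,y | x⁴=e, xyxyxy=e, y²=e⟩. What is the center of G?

An element z ∈ Z(G) iff z commutes with every generator.
For example e is central: e·x = x = x·e; e·y = y = y·e.
Whereas x ∉ Z(G) since x·y = xy ≠ yx = y·x.
Checking each of the 24 elements this way gives Z(G) = {e}, of order 1.

Answer: {e}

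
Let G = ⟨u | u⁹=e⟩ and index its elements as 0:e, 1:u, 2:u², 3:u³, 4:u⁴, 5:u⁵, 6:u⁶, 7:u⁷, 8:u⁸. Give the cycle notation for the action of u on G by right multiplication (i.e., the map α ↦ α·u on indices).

(0 1 2 3 4 5 6 7 8)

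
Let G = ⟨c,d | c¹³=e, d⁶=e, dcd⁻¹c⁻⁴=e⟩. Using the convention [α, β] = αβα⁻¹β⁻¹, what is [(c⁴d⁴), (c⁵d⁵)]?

[(c⁴d⁴), (c⁵d⁵)] = (c⁴d⁴)·(c⁵d⁵)·(c⁴d⁴)⁻¹·(c⁵d⁵)⁻¹.
  (c⁴d⁴) · (c⁵d⁵) = c¹⁰d³
  (c¹⁰d³) · (cd²) = c⁹d⁵
  (c⁹d⁵) · (c⁶d) = c⁴

Answer: c⁴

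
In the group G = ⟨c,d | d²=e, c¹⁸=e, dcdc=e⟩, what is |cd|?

Compute successive powers until reaching e:
  (cd)¹ = cd, (cd)² = e.
The smallest positive k with (cd)ᵏ = e is 2.

Answer: 2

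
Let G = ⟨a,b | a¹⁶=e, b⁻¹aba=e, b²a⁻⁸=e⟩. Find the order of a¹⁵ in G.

Compute successive powers until reaching e:
  (a¹⁵)¹ = a¹⁵, (a¹⁵)² = a¹⁴, (a¹⁵)³ = a¹³, (a¹⁵)⁴ = a¹², (a¹⁵)⁵ = a¹¹, (a¹⁵)⁶ = a¹⁰, (a¹⁵)⁷ = a⁹, (a¹⁵)⁸ = a⁸, (a¹⁵)⁹ = a⁷, (a¹⁵)¹⁰ = a⁶, (a¹⁵)¹¹ = a⁵, (a¹⁵)¹² = a⁴, (a¹⁵)¹³ = a³, (a¹⁵)¹⁴ = a², (a¹⁵)¹⁵ = a, (a¹⁵)¹⁶ = e.
The smallest positive k with (a¹⁵)ᵏ = e is 16.

Answer: 16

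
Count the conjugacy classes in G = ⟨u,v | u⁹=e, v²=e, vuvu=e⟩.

The conjugacy classes (representative and size) are:
  [e] (size 1), [u⁸] (size 2), [u⁷] (size 2), [u⁶] (size 2), [u⁵] (size 2), [u⁴v] (size 9).
Class equation: 1 + 2 + 2 + 2 + 2 + 9 = 18 = |G|. So G has 6 conjugacy classes.

Answer: 6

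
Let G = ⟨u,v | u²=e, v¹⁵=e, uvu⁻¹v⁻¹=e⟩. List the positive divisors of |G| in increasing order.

|G| = 30 = 2 · 3 · 5. By Lagrange's theorem the order of any subgroup divides 30; the divisors of 30 are 1, 2, 3, 5, 6, 10, 15, 30.

Answer: 1, 2, 3, 5, 6, 10, 15, 30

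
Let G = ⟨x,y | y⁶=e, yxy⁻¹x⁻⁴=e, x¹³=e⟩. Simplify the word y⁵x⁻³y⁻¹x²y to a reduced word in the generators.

Multiply left to right, reducing at each step:
  (y⁵) · x⁻³ = x⁹y⁵
  (x⁹y⁵) · y⁻¹ = x⁹y⁴
  (x⁹y⁴) · x² = xy⁴
  (xy⁴) · y = xy⁵

Answer: xy⁵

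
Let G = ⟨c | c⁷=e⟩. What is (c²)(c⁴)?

Compute (c²) · (c⁴) by multiplying left to right and reducing via the relations at each step:
  (c²) · c⁴ = c⁶

Answer: c⁶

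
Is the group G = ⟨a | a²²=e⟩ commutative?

G has a single generator, so G is cyclic and hence abelian.

Answer: Yes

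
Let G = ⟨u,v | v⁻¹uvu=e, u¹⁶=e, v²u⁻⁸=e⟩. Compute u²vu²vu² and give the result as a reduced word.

Multiply left to right, reducing at each step:
  (u²) · v = u²v
  (u²v) · u² = v
  v · v = u⁸
  (u⁸) · u² = u¹⁰

Answer: u¹⁰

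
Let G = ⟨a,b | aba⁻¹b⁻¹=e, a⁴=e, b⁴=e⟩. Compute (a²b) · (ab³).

Compute (a²b) · (ab³) by multiplying left to right and reducing via the relations at each step:
  (a²b) · a = a³b
  (a³b) · b³ = a³

Answer: a³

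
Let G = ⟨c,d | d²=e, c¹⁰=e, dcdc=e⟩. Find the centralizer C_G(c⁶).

⟨c⁶⟩ ⊆ C_G(c⁶) since powers of c⁶ commute with c⁶; so |C_G(c⁶)| ≥ |⟨c⁶⟩| = 5.
By orbit–stabilizer, |C_G(c⁶)| = |G| / |conj. class of c⁶| = 20 / 2 = 10.
The 10 elements commuting with c⁶ are {e, c, c², c³, c⁴, c⁵, c⁶, c⁷, c⁸, c⁹}.

Answer: {e, c, c², c³, c⁴, c⁵, c⁶, c⁷, c⁸, c⁹}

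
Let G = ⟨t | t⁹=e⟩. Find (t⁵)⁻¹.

The order of (t⁵) is 9 (smallest k with (t⁵)ᵏ = e), so (t⁵)⁻¹ = (t⁵)⁸ = t⁴.
Check: (t⁵) · (t⁴) → (t⁵) · t⁴ = e, giving e as required.

Answer: t⁴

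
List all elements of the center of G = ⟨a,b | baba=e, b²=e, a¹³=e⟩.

An element z ∈ Z(G) iff z commutes with every generator.
For example e is central: e·a = a = a·e; e·b = b = b·e.
Whereas a ∉ Z(G) since a·b = ab ≠ a¹²b = b·a.
Checking each of the 26 elements this way gives Z(G) = {e}, of order 1.

Answer: {e}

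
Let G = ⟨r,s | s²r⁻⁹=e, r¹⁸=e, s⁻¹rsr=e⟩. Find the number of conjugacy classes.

The conjugacy classes (representative and size) are:
  [e] (size 1), [r¹⁷] (size 2), [r¹⁶] (size 2), [r³] (size 2), [r¹⁴] (size 2), [r¹³] (size 2), [r¹²] (size 2), [r¹¹] (size 2), [r¹⁰] (size 2), [r⁹] (size 1), [r⁸s] (size 9), [rs] (size 9).
Class equation: 1 + 2 + 2 + 2 + 2 + 2 + 2 + 2 + 2 + 1 + 9 + 9 = 36 = |G|. So G has 12 conjugacy classes.

Answer: 12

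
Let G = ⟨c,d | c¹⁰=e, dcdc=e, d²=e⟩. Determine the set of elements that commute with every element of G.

An element z ∈ Z(G) iff z commutes with every generator.
For example c⁵ is central: (c⁵)·c = c⁶ = c·(c⁵); (c⁵)·d = c⁵d = d·(c⁵).
Whereas c ∉ Z(G) since c·d = cd ≠ c⁹d = d·c.
Checking each of the 20 elements this way gives Z(G) = {e, c⁵}, of order 2.

Answer: {e, c⁵}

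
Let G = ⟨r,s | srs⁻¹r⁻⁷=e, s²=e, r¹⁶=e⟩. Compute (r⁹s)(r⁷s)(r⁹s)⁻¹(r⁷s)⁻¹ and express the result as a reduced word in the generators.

[(r⁹s), (r⁷s)] = (r⁹s)·(r⁷s)·(r⁹s)⁻¹·(r⁷s)⁻¹.
  (r⁹s) · (r⁷s) = r¹⁰
  (r¹⁰) · (rs) = r¹¹s
  (r¹¹s) · (r¹⁵s) = r⁴

Answer: r⁴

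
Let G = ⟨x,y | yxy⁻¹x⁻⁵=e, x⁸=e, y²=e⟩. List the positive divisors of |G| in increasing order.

|G| = 16 = 2⁴. By Lagrange's theorem the order of any subgroup divides 16; the divisors of 16 are 1, 2, 4, 8, 16.

Answer: 1, 2, 4, 8, 16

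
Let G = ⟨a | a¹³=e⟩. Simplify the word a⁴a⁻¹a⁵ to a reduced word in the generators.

Multiply left to right, reducing at each step:
  (a⁴) · a⁻¹ = a³
  (a³) · a⁵ = a⁸

Answer: a⁸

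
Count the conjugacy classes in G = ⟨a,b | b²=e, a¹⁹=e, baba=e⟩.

The conjugacy classes (representative and size) are:
  [e] (size 1), [a¹⁸] (size 2), [a²] (size 2), [a¹⁶] (size 2), [a⁴] (size 2), [a¹⁴] (size 2), [a¹³] (size 2), [a¹²] (size 2), [a⁸] (size 2), [a⁹] (size 2), [b] (size 19).
Class equation: 1 + 2 + 2 + 2 + 2 + 2 + 2 + 2 + 2 + 2 + 19 = 38 = |G|. So G has 11 conjugacy classes.

Answer: 11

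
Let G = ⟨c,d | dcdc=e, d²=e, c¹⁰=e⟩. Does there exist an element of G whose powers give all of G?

Every cyclic group is abelian. But c·d = cd while d·c = c⁹d, so c·d ≠ d·c and G is not abelian. Hence G is not cyclic.

Answer: No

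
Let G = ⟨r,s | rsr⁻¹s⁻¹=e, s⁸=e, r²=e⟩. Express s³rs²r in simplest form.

Multiply left to right, reducing at each step:
  (s³) · r = rs³
  (rs³) · s² = rs⁵
  (rs⁵) · r = s⁵

Answer: s⁵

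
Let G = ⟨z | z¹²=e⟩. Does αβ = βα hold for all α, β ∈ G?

G has a single generator, so G is cyclic and hence abelian.

Answer: Yes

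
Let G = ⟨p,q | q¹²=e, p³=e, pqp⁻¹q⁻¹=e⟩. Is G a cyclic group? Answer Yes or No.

|G| = 36, but the maximum element order in G is 12 < 36. No single element generates all of G, so G is not cyclic.

Answer: No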